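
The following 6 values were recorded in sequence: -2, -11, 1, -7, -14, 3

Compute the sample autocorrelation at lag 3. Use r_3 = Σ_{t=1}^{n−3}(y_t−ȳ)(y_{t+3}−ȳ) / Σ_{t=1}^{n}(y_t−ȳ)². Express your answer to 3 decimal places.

0.417

Mean ȳ = (-2 − 11 + 1 − 7 − 14 + 3)/6 = -5.0000
Numerator Σ_{t=1}^{3}(y_t−ȳ)(y_{t+3}−ȳ) = 96.0000
Denominator Σ(y_t−ȳ)² = 230.0000
r_3 = 96.0000 / 230.0000 = 0.417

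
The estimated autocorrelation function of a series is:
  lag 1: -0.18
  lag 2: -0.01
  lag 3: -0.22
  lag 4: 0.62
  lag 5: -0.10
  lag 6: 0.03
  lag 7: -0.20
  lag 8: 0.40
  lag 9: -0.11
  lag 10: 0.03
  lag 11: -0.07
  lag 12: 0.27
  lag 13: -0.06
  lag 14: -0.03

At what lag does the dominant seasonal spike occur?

4

The largest autocorrelation is r_4 = 0.62, with weaker echoes at lags 8 (0.40) and 12 (0.27); the remaining lags stay at or below 0.03.
The dominant spike at lag 4 indicates a seasonal period of 4.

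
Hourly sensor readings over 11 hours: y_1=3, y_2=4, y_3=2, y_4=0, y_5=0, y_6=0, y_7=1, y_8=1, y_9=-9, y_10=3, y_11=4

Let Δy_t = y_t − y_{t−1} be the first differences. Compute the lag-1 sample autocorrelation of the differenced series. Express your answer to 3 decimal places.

-0.415

First differences Δy: 1, -2, -2, 0, 0, 1, 0, -10, 12, 1
Mean of differences = 0.1000
Numerator Σ(Δy_t−Δȳ)(Δy_{t+1}−Δȳ) = -105.9100
Denominator Σ(Δy_t−Δȳ)² = 254.9000
r_1(Δy) = -105.9100 / 254.9000 = -0.415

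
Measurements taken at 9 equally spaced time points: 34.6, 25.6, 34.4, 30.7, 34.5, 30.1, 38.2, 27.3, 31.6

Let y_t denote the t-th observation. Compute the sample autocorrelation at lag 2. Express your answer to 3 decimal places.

0.365

Mean ȳ = (34.6 + 25.6 + 34.4 + 30.7 + 34.5 + 30.1 + 38.2 + 27.3 + 31.6)/9 = 31.8889
Σ(y_t−ȳ)(y_{t+2}−ȳ) = (6.8079) + (7.4768) + (6.5568) + (2.1268) + (16.4790) + (8.2090) + (-1.8232) = 45.8331
Denominator Σ(y_t−ȳ)² = 125.6089
r_2 = 45.8331 / 125.6089 = 0.365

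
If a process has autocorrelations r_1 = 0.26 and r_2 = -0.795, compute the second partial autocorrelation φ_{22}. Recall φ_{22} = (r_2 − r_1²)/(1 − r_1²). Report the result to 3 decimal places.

-0.925

φ_{22} = (r_2 − r_1²) / (1 − r_1²)
r_1² = (0.26)² = 0.0676
Numerator = -0.795 − 0.0676 = -0.8626; denominator = 1 − 0.0676 = 0.9324
φ_{22} = -0.8626 / 0.9324 = -0.925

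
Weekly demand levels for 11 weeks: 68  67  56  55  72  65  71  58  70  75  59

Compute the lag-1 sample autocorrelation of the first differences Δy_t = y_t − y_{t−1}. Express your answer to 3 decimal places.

First differences Δy: -1, -11, -1, 17, -7, 6, -13, 12, 5, -16
Mean of differences = -0.9000
Numerator Σ(Δy_t−Δȳ)(Δy_{t+1}−Δȳ) = -403.6100
Denominator Σ(Δy_t−Δȳ)² = 1082.9000
r_1(Δy) = -403.6100 / 1082.9000 = -0.373

-0.373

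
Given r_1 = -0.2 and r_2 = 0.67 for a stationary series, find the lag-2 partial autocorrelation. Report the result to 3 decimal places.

0.656

φ_{22} = (r_2 − r_1²) / (1 − r_1²)
r_1² = (-0.2)² = 0.04
Numerator = 0.67 − 0.0400 = 0.6300; denominator = 1 − 0.0400 = 0.9600
φ_{22} = 0.6300 / 0.9600 = 0.656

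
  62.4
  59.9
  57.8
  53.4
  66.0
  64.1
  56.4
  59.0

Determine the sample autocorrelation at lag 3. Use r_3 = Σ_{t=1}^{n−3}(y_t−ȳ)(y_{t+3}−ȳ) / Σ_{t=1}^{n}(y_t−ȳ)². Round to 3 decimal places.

-0.065

Mean ȳ = (62.4 + 59.9 + 57.8 + 53.4 + 66.0 + 64.1 + 56.4 + 59.0)/8 = 59.8750
Deviations from mean: 2.5250, 0.0250, -2.0750, -6.4750, 6.1250, 4.2250, -3.4750, -0.8750
Σ(y_t−ȳ)(y_{t+3}−ȳ) = (-16.3494) + (0.1531) + (-8.7669) + (22.5006) + (-5.3594) = -7.8219
Denominator Σ(y_t−ȳ)² = 120.8150
r_3 = -7.8219 / 120.8150 = -0.065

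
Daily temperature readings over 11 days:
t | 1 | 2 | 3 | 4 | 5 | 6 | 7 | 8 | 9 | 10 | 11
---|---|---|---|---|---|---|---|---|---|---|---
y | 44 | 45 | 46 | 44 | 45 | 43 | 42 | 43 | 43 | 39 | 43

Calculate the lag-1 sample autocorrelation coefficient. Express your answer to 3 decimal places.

0.341

Mean ȳ = (44 + 45 + 46 + 44 + 45 + 43 + 42 + 43 + 43 + 39 + 43)/11 = 43.3636
Numerator Σ_{t=1}^{10}(y_t−ȳ)(y_{t+1}−ȳ) = 11.7769
Denominator Σ(y_t−ȳ)² = 34.5455
r_1 = 11.7769 / 34.5455 = 0.341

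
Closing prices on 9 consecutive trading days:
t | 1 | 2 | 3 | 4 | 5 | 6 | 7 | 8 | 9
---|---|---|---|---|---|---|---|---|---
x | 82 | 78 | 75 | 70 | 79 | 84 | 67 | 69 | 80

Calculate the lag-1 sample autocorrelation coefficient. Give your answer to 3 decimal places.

-0.051

Mean x̄ = (82 + 78 + 75 + 70 + 79 + 84 + 67 + 69 + 80)/9 = 76.0000
Numerator Σ_{t=1}^{8}(x_t−x̄)(x_{t+1}−x̄) = -15.0000
Denominator Σ(x_t−x̄)² = 296.0000
r_1 = -15.0000 / 296.0000 = -0.051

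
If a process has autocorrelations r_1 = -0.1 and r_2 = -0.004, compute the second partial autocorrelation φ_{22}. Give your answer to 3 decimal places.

-0.014

φ_{22} = (r_2 − r_1²) / (1 − r_1²)
r_1² = (-0.1)² = 0.01
Numerator = -0.004 − 0.0100 = -0.0140; denominator = 1 − 0.0100 = 0.9900
φ_{22} = -0.0140 / 0.9900 = -0.014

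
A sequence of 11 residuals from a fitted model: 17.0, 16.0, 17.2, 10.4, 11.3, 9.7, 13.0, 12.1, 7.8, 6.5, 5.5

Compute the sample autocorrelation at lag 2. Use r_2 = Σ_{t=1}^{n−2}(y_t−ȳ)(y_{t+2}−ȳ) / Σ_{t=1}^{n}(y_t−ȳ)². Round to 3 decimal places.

Mean ȳ = (17.0 + 16.0 + 17.2 + 10.4 + 11.3 + 9.7 + 13.0 + 12.1 + 7.8 + 6.5 + 5.5)/11 = 11.5000
Numerator Σ_{t=1}^{9}(y_t−ȳ)(y_{t+2}−ȳ) = 39.5100
Denominator Σ(y_t−ȳ)² = 164.7800
r_2 = 39.5100 / 164.7800 = 0.240

0.240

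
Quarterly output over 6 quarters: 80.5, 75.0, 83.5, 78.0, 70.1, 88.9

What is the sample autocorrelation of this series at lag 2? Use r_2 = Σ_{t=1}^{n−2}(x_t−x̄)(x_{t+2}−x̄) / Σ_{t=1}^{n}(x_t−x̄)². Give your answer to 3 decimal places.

-0.188

Mean x̄ = (80.5 + 75.0 + 83.5 + 78.0 + 70.1 + 88.9)/6 = 79.3333
Numerator Σ_{t=1}^{4}(x_t−x̄)(x_{t+2}−x̄) = -40.5889
Denominator Σ(x_t−x̄)² = 216.0533
r_2 = -40.5889 / 216.0533 = -0.188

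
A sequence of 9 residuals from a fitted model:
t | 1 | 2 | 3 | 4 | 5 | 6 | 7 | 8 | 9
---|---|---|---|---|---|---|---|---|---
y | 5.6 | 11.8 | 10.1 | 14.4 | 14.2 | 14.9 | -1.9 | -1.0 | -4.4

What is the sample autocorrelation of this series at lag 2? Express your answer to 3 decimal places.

0.178

Mean ȳ = (5.6 + 11.8 + 10.1 + 14.4 + 14.2 + 14.9 − 1.9 − 1.0 − 4.4)/9 = 7.0778
Σ(y_t−ȳ)(y_{t+2}−ȳ) = (-4.4662) + (34.5772) + (21.5249) + (57.2760) + (-63.9417) + (-63.1862) + (103.0449) = 84.8290
Denominator Σ(y_t−ȳ)² = 476.7356
r_2 = 84.8290 / 476.7356 = 0.178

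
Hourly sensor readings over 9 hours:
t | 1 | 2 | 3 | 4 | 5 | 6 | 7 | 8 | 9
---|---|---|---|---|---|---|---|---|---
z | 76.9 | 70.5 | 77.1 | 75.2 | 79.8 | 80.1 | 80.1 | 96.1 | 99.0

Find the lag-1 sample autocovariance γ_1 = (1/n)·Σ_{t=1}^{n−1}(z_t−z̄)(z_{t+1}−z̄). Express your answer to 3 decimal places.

42.054

Mean z̄ = (76.9 + 70.5 + 77.1 + 75.2 + 79.8 + 80.1 + 80.1 + 96.1 + 99.0)/9 = 81.6444
Σ_{t=1}^{8}(z_t−z̄)(z_{t+1}−z̄) = 378.4847
γ_1 = 378.4847 / 9 = 42.054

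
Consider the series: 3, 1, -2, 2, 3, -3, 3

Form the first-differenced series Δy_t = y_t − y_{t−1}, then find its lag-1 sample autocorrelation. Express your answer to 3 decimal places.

First differences Δy: -2, -3, 4, 1, -6, 6
Mean of differences = 0.0000
Numerator Σ(Δy_t−Δȳ)(Δy_{t+1}−Δȳ) = -44.0000
Denominator Σ(Δy_t−Δȳ)² = 102.0000
r_1(Δy) = -44.0000 / 102.0000 = -0.431

-0.431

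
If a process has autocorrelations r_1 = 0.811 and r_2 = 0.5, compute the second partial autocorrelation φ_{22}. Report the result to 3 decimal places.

-0.461

φ_{22} = (r_2 − r_1²) / (1 − r_1²)
r_1² = (0.811)² = 0.657721
Numerator = 0.5 − 0.6577 = -0.1577; denominator = 1 − 0.6577 = 0.3423
φ_{22} = -0.1577 / 0.3423 = -0.461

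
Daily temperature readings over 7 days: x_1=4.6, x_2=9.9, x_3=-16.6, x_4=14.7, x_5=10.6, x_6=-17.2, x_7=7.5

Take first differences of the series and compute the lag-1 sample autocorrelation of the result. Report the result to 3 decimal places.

First differences Δx: 5.3, -26.5, 31.3, -4.1, -27.8, 24.7
Mean of differences = 0.4833
Numerator Σ(Δx_t−Δx̄)(Δx_{t+1}−Δx̄) = -1658.0453
Denominator Σ(Δx_t−Δx̄)² = 3108.3683
r_1(Δx) = -1658.0453 / 3108.3683 = -0.533

-0.533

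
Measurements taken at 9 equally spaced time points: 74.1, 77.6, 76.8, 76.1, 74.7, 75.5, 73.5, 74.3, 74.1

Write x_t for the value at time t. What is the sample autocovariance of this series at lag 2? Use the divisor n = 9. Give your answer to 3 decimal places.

0.258

Mean x̄ = (74.1 + 77.6 + 76.8 + 76.1 + 74.7 + 75.5 + 73.5 + 74.3 + 74.1)/9 = 75.1889
Σ_{t=1}^{7}(x_t−x̄)(x_{t+2}−x̄) = 2.3264
γ_2 = 2.3264 / 9 = 0.258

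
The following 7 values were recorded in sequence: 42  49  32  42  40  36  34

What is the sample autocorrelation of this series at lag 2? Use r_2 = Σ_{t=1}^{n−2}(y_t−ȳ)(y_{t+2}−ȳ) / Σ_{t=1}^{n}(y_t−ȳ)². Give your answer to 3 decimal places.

-0.056

Mean ȳ = (42 + 49 + 32 + 42 + 40 + 36 + 34)/7 = 39.2857
Deviations from mean: 2.7143, 9.7143, -7.2857, 2.7143, 0.7143, -3.2857, -5.2857
Σ(y_t−ȳ)(y_{t+2}−ȳ) = (-19.7755) + (26.3673) + (-5.2041) + (-8.9184) + (-3.7755) = -11.3061
Denominator Σ(y_t−ȳ)² = 201.4286
r_2 = -11.3061 / 201.4286 = -0.056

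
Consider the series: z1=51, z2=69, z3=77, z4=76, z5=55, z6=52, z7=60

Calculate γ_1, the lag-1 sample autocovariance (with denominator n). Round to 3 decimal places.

30.426

Mean z̄ = (51 + 69 + 77 + 76 + 55 + 52 + 60)/7 = 62.8571
Σ_{t=1}^{6}(z_t−z̄)(z_{t+1}−z̄) = 212.9796
γ_1 = 212.9796 / 7 = 30.426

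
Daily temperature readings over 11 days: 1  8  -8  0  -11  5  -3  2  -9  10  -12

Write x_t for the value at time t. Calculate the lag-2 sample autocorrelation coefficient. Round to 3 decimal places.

0.402

Mean x̄ = (1 + 8 − 8 + 0 − 11 + 5 − 3 + 2 − 9 + 10 − 12)/11 = -1.5455
Numerator Σ_{t=1}^{9}(x_t−x̄)(x_{t+2}−x̄) = 236.1322
Denominator Σ(x_t−x̄)² = 586.7273
r_2 = 236.1322 / 586.7273 = 0.402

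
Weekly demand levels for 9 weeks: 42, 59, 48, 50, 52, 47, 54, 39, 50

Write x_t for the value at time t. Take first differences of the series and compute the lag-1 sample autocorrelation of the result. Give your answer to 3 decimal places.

First differences Δx: 17, -11, 2, 2, -5, 7, -15, 11
Mean of differences = 1.0000
Numerator Σ(Δx_t−Δx̄)(Δx_{t+1}−Δx̄) = -501.0000
Denominator Σ(Δx_t−Δx̄)² = 830.0000
r_1(Δx) = -501.0000 / 830.0000 = -0.604

-0.604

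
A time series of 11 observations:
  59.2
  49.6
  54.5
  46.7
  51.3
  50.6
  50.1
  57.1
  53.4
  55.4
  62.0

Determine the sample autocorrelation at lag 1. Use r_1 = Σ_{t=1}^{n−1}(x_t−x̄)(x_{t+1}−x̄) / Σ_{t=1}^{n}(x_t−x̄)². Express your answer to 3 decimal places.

Mean x̄ = (59.2 + 49.6 + 54.5 + 46.7 + 51.3 + 50.6 + 50.1 + 57.1 + 53.4 + 55.4 + 62.0)/11 = 53.6273
Numerator Σ_{t=1}^{10}(x_t−x̄)(x_{t+1}−x̄) = 3.2429
Denominator Σ(x_t−x̄)² = 208.4018
r_1 = 3.2429 / 208.4018 = 0.016

0.016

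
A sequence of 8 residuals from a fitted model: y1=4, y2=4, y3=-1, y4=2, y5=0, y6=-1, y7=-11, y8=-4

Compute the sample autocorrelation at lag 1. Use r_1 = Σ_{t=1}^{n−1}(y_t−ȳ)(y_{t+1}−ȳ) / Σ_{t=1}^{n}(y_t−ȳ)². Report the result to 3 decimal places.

Mean ȳ = (4 + 4 − 1 + 2 + 0 − 1 − 11 − 4)/8 = -0.8750
Deviations from mean: 4.8750, 4.8750, -0.1250, 2.8750, 0.8750, -0.1250, -10.1250, -3.1250
Σ(y_t−ȳ)(y_{t+1}−ȳ) = (23.7656) + (-0.6094) + (-0.3594) + (2.5156) + (-0.1094) + (1.2656) + (31.6406) = 58.1094
Denominator Σ(y_t−ȳ)² = 168.8750
r_1 = 58.1094 / 168.8750 = 0.344

0.344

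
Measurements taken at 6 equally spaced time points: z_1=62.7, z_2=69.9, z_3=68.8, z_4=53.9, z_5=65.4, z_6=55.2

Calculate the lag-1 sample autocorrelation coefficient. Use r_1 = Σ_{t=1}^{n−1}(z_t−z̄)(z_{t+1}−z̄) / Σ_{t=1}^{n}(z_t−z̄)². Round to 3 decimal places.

Mean z̄ = (62.7 + 69.9 + 68.8 + 53.9 + 65.4 + 55.2)/6 = 62.6500
Deviations from mean: 0.0500, 7.2500, 6.1500, -8.7500, 2.7500, -7.4500
Numerator Σ_{t=1}^{5}(z_t−z̄)(z_{t+1}−z̄) = -53.4125
Denominator Σ(z_t−z̄)² = 230.0150
r_1 = -53.4125 / 230.0150 = -0.232

-0.232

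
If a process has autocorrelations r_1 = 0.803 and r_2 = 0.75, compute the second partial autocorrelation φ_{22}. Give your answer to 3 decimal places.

0.296

φ_{22} = (r_2 − r_1²) / (1 − r_1²)
r_1² = (0.803)² = 0.644809
Numerator = 0.75 − 0.6448 = 0.1052; denominator = 1 − 0.6448 = 0.3552
φ_{22} = 0.1052 / 0.3552 = 0.296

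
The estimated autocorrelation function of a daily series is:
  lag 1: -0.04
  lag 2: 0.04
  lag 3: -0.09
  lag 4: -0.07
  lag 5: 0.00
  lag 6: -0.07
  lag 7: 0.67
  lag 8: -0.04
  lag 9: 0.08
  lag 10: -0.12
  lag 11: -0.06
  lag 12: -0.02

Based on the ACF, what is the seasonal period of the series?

7

The largest autocorrelation is r_7 = 0.67; the remaining lags stay at or below 0.08.
The dominant spike at lag 7 indicates a seasonal period of 7.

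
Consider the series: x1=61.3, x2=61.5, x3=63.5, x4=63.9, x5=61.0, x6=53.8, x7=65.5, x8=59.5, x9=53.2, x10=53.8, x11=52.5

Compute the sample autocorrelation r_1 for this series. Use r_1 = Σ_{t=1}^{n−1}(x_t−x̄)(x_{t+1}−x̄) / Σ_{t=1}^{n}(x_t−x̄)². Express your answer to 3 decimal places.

Mean x̄ = (61.3 + 61.5 + 63.5 + 63.9 + 61.0 + 53.8 + 65.5 + 59.5 + 53.2 + 53.8 + 52.5)/11 = 59.0455
Numerator Σ_{t=1}^{10}(x_t−x̄)(x_{t+1}−x̄) = 68.7443
Denominator Σ(x_t−x̄)² = 232.2473
r_1 = 68.7443 / 232.2473 = 0.296

0.296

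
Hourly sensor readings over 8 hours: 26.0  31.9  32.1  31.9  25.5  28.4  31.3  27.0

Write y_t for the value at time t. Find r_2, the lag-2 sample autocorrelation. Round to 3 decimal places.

Mean ȳ = (26.0 + 31.9 + 32.1 + 31.9 + 25.5 + 28.4 + 31.3 + 27.0)/8 = 29.2625
Numerator Σ_{t=1}^{6}(y_t−ȳ)(y_{t+2}−ȳ) = -20.9666
Denominator Σ(y_t−ȳ)² = 56.7788
r_2 = -20.9666 / 56.7788 = -0.369

-0.369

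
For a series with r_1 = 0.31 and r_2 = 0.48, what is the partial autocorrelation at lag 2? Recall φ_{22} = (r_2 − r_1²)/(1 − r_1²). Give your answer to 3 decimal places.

φ_{22} = (r_2 − r_1²) / (1 − r_1²)
r_1² = (0.31)² = 0.0961
Numerator = 0.48 − 0.0961 = 0.3839; denominator = 1 − 0.0961 = 0.9039
φ_{22} = 0.3839 / 0.9039 = 0.425

0.425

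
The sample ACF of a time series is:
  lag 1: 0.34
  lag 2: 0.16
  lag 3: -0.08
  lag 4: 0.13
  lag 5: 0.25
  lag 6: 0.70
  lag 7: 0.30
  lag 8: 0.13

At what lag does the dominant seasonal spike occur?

The largest autocorrelation is r_6 = 0.70; the remaining lags stay at or below 0.34. The elevated value at lag 1 (0.34), dropping to 0.16 at lag 2, reflects decaying short-term dependence rather than seasonality.
The dominant spike at lag 6 indicates a seasonal period of 6.

6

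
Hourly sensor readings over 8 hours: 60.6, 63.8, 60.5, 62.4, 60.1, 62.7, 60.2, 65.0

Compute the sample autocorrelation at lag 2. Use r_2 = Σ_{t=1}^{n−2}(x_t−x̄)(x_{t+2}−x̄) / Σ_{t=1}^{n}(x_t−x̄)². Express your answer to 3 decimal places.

0.471

Mean x̄ = (60.6 + 63.8 + 60.5 + 62.4 + 60.1 + 62.7 + 60.2 + 65.0)/8 = 61.9125
Deviations from mean: -1.3125, 1.8875, -1.4125, 0.4875, -1.8125, 0.7875, -1.7125, 3.0875
Numerator Σ_{t=1}^{6}(x_t−x̄)(x_{t+2}−x̄) = 11.2534
Denominator Σ(x_t−x̄)² = 23.8888
r_2 = 11.2534 / 23.8888 = 0.471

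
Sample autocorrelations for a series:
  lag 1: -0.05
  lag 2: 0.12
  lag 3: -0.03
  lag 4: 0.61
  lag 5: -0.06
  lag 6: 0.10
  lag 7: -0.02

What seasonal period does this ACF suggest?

4

The largest autocorrelation is r_4 = 0.61; the remaining lags stay at or below 0.12.
The dominant spike at lag 4 indicates a seasonal period of 4.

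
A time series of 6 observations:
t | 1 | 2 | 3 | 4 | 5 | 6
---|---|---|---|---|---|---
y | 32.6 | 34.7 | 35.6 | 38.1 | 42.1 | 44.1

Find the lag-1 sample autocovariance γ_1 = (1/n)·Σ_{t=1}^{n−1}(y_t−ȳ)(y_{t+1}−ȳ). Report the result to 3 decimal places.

8.450

Mean ȳ = (32.6 + 34.7 + 35.6 + 38.1 + 42.1 + 44.1)/6 = 37.8667
Deviations: -5.2667, -3.1667, -2.2667, 0.2333, 4.2333, 6.2333
Σ_{t=1}^{5}(y_t−ȳ)(y_{t+1}−ȳ) = 50.7022
γ_1 = 50.7022 / 6 = 8.450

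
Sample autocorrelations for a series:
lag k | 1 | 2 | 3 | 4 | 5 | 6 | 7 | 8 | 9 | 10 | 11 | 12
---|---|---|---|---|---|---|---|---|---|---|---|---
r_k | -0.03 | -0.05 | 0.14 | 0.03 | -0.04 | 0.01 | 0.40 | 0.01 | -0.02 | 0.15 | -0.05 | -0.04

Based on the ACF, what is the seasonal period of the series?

7

The largest autocorrelation is r_7 = 0.40; the remaining lags stay at or below 0.15.
The dominant spike at lag 7 indicates a seasonal period of 7.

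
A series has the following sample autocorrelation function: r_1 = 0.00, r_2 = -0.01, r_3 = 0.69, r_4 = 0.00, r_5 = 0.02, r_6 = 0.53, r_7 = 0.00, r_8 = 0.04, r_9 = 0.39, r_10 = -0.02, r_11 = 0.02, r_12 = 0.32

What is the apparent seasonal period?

3

The largest autocorrelation is r_3 = 0.69, with weaker echoes at lags 6 (0.53), 9 (0.39) and 12 (0.32); the remaining lags stay at or below 0.04.
The dominant spike at lag 3 indicates a seasonal period of 3.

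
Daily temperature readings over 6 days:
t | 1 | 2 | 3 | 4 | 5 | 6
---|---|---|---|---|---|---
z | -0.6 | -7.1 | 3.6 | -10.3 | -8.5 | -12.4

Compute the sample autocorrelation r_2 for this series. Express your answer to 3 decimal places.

Mean z̄ = (-0.6 − 7.1 + 3.6 − 10.3 − 8.5 − 12.4)/6 = -5.8833
Deviations from mean: 5.2833, -1.2167, 9.4833, -4.4167, -2.6167, -6.5167
Numerator Σ_{t=1}^{4}(z_t−z̄)(z_{t+2}−z̄) = 59.4444
Denominator Σ(z_t−z̄)² = 188.1483
r_2 = 59.4444 / 188.1483 = 0.316

0.316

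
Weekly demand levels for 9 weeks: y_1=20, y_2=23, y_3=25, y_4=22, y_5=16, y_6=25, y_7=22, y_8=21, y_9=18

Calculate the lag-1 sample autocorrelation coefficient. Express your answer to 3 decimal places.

Mean ȳ = (20 + 23 + 25 + 22 + 16 + 25 + 22 + 21 + 18)/9 = 21.3333
Numerator Σ_{t=1}^{8}(y_t−ȳ)(y_{t+1}−ȳ) = -13.4444
Denominator Σ(y_t−ȳ)² = 72.0000
r_1 = -13.4444 / 72.0000 = -0.187

-0.187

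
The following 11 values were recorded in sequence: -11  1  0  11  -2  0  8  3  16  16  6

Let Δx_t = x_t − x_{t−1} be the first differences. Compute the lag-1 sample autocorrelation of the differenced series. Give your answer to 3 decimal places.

First differences Δx: 12, -1, 11, -13, 2, 8, -5, 13, 0, -10
Mean of differences = 1.7000
Numerator Σ(Δx_t−Δx̄)(Δx_{t+1}−Δx̄) = -309.3900
Denominator Σ(Δx_t−Δx̄)² = 768.1000
r_1(Δx) = -309.3900 / 768.1000 = -0.403

-0.403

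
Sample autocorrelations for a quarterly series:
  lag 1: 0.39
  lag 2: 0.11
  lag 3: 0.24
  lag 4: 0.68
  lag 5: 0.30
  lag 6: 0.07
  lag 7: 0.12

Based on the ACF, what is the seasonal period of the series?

4

The largest autocorrelation is r_4 = 0.68; the remaining lags stay at or below 0.39. The elevated value at lag 1 (0.39), dropping to 0.11 at lag 2, reflects decaying short-term dependence rather than seasonality.
The dominant spike at lag 4 indicates a seasonal period of 4.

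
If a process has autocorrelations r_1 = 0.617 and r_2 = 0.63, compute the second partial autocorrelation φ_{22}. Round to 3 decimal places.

φ_{22} = (r_2 − r_1²) / (1 − r_1²)
r_1² = (0.617)² = 0.380689
Numerator = 0.63 − 0.3807 = 0.2493; denominator = 1 − 0.3807 = 0.6193
φ_{22} = 0.2493 / 0.6193 = 0.403

0.403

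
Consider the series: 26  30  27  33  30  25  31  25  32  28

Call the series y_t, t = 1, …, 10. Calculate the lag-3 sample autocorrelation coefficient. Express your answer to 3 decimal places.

Mean ȳ = (26 + 30 + 27 + 33 + 30 + 25 + 31 + 25 + 32 + 28)/10 = 28.7000
Numerator Σ_{t=1}^{7}(y_t−ȳ)(y_{t+3}−ȳ) = -12.3700
Denominator Σ(y_t−ȳ)² = 76.1000
r_3 = -12.3700 / 76.1000 = -0.163

-0.163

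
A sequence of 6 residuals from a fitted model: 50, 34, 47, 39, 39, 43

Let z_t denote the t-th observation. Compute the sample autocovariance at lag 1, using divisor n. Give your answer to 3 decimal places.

-18.833

Mean z̄ = (50 + 34 + 47 + 39 + 39 + 43)/6 = 42.0000
Σ_{t=1}^{5}(z_t−z̄)(z_{t+1}−z̄) = -113.0000
γ_1 = -113.0000 / 6 = -18.833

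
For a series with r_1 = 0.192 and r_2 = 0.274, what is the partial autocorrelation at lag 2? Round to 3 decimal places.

φ_{22} = (r_2 − r_1²) / (1 − r_1²)
r_1² = (0.192)² = 0.036864
Numerator = 0.274 − 0.0369 = 0.2371; denominator = 1 − 0.0369 = 0.9631
φ_{22} = 0.2371 / 0.9631 = 0.246

0.246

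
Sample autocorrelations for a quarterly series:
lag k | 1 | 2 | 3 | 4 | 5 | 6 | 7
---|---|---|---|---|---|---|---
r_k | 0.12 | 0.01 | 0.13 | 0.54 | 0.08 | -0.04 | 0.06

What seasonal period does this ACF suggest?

4

The largest autocorrelation is r_4 = 0.54; the remaining lags stay at or below 0.13.
The dominant spike at lag 4 indicates a seasonal period of 4.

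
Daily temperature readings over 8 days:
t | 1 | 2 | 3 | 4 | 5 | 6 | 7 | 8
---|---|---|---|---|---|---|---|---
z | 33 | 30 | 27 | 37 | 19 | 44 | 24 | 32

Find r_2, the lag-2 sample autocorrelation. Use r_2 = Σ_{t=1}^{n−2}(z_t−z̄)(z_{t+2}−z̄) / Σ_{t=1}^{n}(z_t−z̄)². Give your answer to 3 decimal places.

Mean z̄ = (33 + 30 + 27 + 37 + 19 + 44 + 24 + 32)/8 = 30.7500
Deviations from mean: 2.2500, -0.7500, -3.7500, 6.2500, -11.7500, 13.2500, -6.7500, 1.2500
Numerator Σ_{t=1}^{6}(z_t−z̄)(z_{t+2}−z̄) = 209.6250
Denominator Σ(z_t−z̄)² = 419.5000
r_2 = 209.6250 / 419.5000 = 0.500

0.500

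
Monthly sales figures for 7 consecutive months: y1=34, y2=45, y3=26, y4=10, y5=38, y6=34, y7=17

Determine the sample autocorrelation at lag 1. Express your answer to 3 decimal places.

Mean ȳ = (34 + 45 + 26 + 10 + 38 + 34 + 17)/7 = 29.1429
Σ(y_t−ȳ)(y_{t+1}−ȳ) = (77.0204) + (-49.8367) + (60.1633) + (-169.5510) + (43.0204) + (-58.9796) = -98.1633
Denominator Σ(y_t−ȳ)² = 900.8571
r_1 = -98.1633 / 900.8571 = -0.109

-0.109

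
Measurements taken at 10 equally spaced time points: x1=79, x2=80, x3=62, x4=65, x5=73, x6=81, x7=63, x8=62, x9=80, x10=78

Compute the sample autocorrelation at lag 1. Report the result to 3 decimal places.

0.045

Mean x̄ = (79 + 80 + 62 + 65 + 73 + 81 + 63 + 62 + 80 + 78)/10 = 72.3000
Numerator Σ_{t=1}^{9}(x_t−x̄)(x_{t+1}−x̄) = 27.9100
Denominator Σ(x_t−x̄)² = 624.1000
r_1 = 27.9100 / 624.1000 = 0.045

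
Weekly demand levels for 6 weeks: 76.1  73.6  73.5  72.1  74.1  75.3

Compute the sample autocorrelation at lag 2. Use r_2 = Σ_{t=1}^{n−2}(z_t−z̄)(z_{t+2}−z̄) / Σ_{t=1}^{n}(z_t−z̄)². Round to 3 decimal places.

-0.254

Mean z̄ = (76.1 + 73.6 + 73.5 + 72.1 + 74.1 + 75.3)/6 = 74.1167
Deviations from mean: 1.9833, -0.5167, -0.6167, -2.0167, -0.0167, 1.1833
Σ(z_t−z̄)(z_{t+2}−z̄) = (-1.2231) + (1.0419) + (0.0103) + (-2.3864) = -2.5572
Denominator Σ(z_t−z̄)² = 10.0483
r_2 = -2.5572 / 10.0483 = -0.254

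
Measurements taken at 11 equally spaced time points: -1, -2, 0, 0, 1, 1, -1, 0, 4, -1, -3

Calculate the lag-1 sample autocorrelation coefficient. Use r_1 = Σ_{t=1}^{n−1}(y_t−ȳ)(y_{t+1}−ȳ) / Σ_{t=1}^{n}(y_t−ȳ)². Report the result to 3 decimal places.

0.040

Mean ȳ = (-1 − 2 + 0 + 0 + 1 + 1 − 1 + 0 + 4 − 1 − 3)/11 = -0.1818
Numerator Σ_{t=1}^{10}(y_t−ȳ)(y_{t+1}−ȳ) = 1.3306
Denominator Σ(y_t−ȳ)² = 33.6364
r_1 = 1.3306 / 33.6364 = 0.040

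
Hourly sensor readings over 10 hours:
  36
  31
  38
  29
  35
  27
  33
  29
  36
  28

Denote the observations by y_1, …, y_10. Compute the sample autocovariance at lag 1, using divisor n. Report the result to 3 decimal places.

Mean ȳ = (36 + 31 + 38 + 29 + 35 + 27 + 33 + 29 + 36 + 28)/10 = 32.2000
Σ_{t=1}^{9}(y_t−ȳ)(y_{t+1}−ȳ) = -88.4400
γ_1 = -88.4400 / 10 = -8.844

-8.844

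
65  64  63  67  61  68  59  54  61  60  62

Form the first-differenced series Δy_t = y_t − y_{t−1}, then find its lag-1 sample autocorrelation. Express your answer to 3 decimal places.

-0.505

First differences Δy: -1, -1, 4, -6, 7, -9, -5, 7, -1, 2
Mean of differences = -0.3000
Numerator Σ(Δy_t−Δȳ)(Δy_{t+1}−Δȳ) = -132.2900
Denominator Σ(Δy_t−Δȳ)² = 262.1000
r_1(Δy) = -132.2900 / 262.1000 = -0.505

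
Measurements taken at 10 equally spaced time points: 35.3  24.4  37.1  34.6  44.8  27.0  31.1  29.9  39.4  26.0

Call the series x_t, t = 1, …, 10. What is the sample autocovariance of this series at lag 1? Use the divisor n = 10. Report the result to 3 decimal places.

Mean x̄ = (35.3 + 24.4 + 37.1 + 34.6 + 44.8 + 27.0 + 31.1 + 29.9 + 39.4 + 26.0)/10 = 32.9600
Σ_{t=1}^{9}(x_t−x̄)(x_{t+1}−x̄) = -147.5796
γ_1 = -147.5796 / 10 = -14.758

-14.758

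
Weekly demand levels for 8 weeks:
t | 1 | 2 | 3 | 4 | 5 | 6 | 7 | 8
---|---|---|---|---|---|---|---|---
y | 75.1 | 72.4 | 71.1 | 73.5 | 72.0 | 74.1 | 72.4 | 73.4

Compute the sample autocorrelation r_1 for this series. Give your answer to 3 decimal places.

Mean ȳ = (75.1 + 72.4 + 71.1 + 73.5 + 72.0 + 74.1 + 72.4 + 73.4)/8 = 73.0000
Deviations from mean: 2.1000, -0.6000, -1.9000, 0.5000, -1.0000, 1.1000, -0.6000, 0.4000
Σ(y_t−ȳ)(y_{t+1}−ȳ) = (-1.2600) + (1.1400) + (-0.9500) + (-0.5000) + (-1.1000) + (-0.6600) + (-0.2400) = -3.5700
Denominator Σ(y_t−ȳ)² = 11.3600
r_1 = -3.5700 / 11.3600 = -0.314

-0.314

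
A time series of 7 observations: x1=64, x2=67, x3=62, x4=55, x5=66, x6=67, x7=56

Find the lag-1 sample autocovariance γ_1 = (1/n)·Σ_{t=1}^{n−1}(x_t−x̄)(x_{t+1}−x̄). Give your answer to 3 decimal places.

Mean x̄ = (64 + 67 + 62 + 55 + 66 + 67 + 56)/7 = 62.4286
Deviations: 1.5714, 4.5714, -0.4286, -7.4286, 3.5714, 4.5714, -6.4286
Σ_{t=1}^{6}(x_t−x̄)(x_{t+1}−x̄) = -31.1837
γ_1 = -31.1837 / 7 = -4.455

-4.455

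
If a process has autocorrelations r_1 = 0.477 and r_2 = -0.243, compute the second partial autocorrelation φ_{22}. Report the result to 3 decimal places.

-0.609

φ_{22} = (r_2 − r_1²) / (1 − r_1²)
r_1² = (0.477)² = 0.227529
Numerator = -0.243 − 0.2275 = -0.4705; denominator = 1 − 0.2275 = 0.7725
φ_{22} = -0.4705 / 0.7725 = -0.609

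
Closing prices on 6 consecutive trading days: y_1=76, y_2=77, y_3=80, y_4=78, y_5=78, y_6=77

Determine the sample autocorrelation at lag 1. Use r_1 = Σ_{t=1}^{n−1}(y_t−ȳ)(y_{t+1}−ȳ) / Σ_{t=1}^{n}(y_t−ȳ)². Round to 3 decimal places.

Mean ȳ = (76 + 77 + 80 + 78 + 78 + 77)/6 = 77.6667
Deviations from mean: -1.6667, -0.6667, 2.3333, 0.3333, 0.3333, -0.6667
Numerator Σ_{t=1}^{5}(y_t−ȳ)(y_{t+1}−ȳ) = 0.2222
Denominator Σ(y_t−ȳ)² = 9.3333
r_1 = 0.2222 / 9.3333 = 0.024

0.024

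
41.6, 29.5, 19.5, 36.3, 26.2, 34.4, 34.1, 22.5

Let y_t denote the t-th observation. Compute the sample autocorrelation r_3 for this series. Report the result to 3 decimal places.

Mean ȳ = (41.6 + 29.5 + 19.5 + 36.3 + 26.2 + 34.4 + 34.1 + 22.5)/8 = 30.5125
Deviations from mean: 11.0875, -1.0125, -11.0125, 5.7875, -4.3125, 3.8875, 3.5875, -8.0125
Σ(y_t−ȳ)(y_{t+3}−ȳ) = (64.1689) + (4.3664) + (-42.8111) + (20.7627) + (34.5539) = 81.0408
Denominator Σ(y_t−ȳ)² = 389.5088
r_3 = 81.0408 / 389.5088 = 0.208

0.208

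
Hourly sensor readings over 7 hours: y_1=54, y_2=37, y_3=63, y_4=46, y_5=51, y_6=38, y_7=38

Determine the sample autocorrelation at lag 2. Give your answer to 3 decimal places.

0.282

Mean ȳ = (54 + 37 + 63 + 46 + 51 + 38 + 38)/7 = 46.7143
Deviations from mean: 7.2857, -9.7143, 16.2857, -0.7143, 4.2857, -8.7143, -8.7143
Σ(y_t−ȳ)(y_{t+2}−ȳ) = (118.6531) + (6.9388) + (69.7959) + (6.2245) + (-37.3469) = 164.2653
Denominator Σ(y_t−ȳ)² = 583.4286
r_2 = 164.2653 / 583.4286 = 0.282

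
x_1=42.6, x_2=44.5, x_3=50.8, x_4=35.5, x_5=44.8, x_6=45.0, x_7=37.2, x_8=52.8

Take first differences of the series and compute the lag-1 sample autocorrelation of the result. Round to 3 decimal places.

First differences Δx: 1.9, 6.3, -15.3, 9.3, 0.2, -7.8, 15.6
Mean of differences = 1.4571
Numerator Σ(Δx_t−Δx̄)(Δx_{t+1}−Δx̄) = -339.5761
Denominator Σ(Δx_t−Δx̄)² = 653.2571
r_1(Δx) = -339.5761 / 653.2571 = -0.520

-0.520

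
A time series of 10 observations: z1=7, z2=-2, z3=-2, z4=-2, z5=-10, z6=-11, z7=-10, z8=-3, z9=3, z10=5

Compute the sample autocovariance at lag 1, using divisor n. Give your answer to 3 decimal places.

17.125

Mean z̄ = (7 − 2 − 2 − 2 − 10 − 11 − 10 − 3 + 3 + 5)/10 = -2.5000
Σ_{t=1}^{9}(z_t−z̄)(z_{t+1}−z̄) = 171.2500
γ_1 = 171.2500 / 10 = 17.125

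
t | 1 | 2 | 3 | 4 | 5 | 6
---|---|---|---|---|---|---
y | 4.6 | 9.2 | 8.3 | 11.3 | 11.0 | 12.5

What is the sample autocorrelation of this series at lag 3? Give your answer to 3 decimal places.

Mean ȳ = (4.6 + 9.2 + 8.3 + 11.3 + 11.0 + 12.5)/6 = 9.4833
Deviations from mean: -4.8833, -0.2833, -1.1833, 1.8167, 1.5167, 3.0167
Numerator Σ_{t=1}^{3}(y_t−ȳ)(y_{t+3}−ȳ) = -12.8708
Denominator Σ(y_t−ȳ)² = 40.0283
r_3 = -12.8708 / 40.0283 = -0.322

-0.322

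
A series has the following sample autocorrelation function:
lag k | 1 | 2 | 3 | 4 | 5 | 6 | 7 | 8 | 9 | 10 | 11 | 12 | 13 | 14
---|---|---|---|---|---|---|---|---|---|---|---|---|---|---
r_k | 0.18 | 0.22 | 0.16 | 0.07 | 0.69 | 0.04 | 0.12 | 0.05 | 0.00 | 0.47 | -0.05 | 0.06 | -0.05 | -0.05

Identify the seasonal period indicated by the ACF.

5

The largest autocorrelation is r_5 = 0.69, with a weaker echo at lag 10 (0.47); the remaining lags stay at or below 0.22.
The dominant spike at lag 5 indicates a seasonal period of 5.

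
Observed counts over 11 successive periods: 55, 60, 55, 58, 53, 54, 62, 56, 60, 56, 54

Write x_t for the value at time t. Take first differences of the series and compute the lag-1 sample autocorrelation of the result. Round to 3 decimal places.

First differences Δx: 5, -5, 3, -5, 1, 8, -6, 4, -4, -2
Mean of differences = -0.1000
Numerator Σ(Δx_t−Δx̄)(Δx_{t+1}−Δx̄) = -132.4100
Denominator Σ(Δx_t−Δx̄)² = 220.9000
r_1(Δx) = -132.4100 / 220.9000 = -0.599

-0.599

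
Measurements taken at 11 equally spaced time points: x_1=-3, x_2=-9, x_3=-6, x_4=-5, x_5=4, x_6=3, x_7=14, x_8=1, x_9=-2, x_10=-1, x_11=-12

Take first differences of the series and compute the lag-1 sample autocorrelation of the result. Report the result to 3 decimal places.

First differences Δx: -6, 3, 1, 9, -1, 11, -13, -3, 1, -11
Mean of differences = -0.9000
Numerator Σ(Δx_t−Δx̄)(Δx_{t+1}−Δx̄) = -137.6100
Denominator Σ(Δx_t−Δx̄)² = 540.9000
r_1(Δx) = -137.6100 / 540.9000 = -0.254

-0.254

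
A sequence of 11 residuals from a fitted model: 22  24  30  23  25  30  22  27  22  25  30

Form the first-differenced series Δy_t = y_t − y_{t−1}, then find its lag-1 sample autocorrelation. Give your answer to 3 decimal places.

First differences Δy: 2, 6, -7, 2, 5, -8, 5, -5, 3, 5
Mean of differences = 0.8000
Numerator Σ(Δy_t−Δȳ)(Δy_{t+1}−Δȳ) = -140.4400
Denominator Σ(Δy_t−Δȳ)² = 259.6000
r_1(Δy) = -140.4400 / 259.6000 = -0.541

-0.541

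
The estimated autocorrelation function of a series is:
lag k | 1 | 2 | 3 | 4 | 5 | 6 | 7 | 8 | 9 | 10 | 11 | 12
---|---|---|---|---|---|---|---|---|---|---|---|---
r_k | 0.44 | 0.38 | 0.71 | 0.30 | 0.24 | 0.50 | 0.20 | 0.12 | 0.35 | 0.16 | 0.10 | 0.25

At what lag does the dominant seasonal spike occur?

3

The largest autocorrelation is r_3 = 0.71, with a weaker echo at lag 6 (0.50); the remaining lags stay at or below 0.44. The elevated value at lag 1 (0.44), dropping to 0.38 at lag 2, reflects decaying short-term dependence rather than seasonality.
The dominant spike at lag 3 indicates a seasonal period of 3.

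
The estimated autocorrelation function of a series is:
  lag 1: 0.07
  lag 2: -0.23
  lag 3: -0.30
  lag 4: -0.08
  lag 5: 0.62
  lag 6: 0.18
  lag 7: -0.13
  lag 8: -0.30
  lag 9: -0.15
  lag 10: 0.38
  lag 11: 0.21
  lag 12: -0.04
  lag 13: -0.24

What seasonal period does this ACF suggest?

5

The largest autocorrelation is r_5 = 0.62, with a weaker echo at lag 10 (0.38); the remaining lags stay at or below 0.21.
The dominant spike at lag 5 indicates a seasonal period of 5.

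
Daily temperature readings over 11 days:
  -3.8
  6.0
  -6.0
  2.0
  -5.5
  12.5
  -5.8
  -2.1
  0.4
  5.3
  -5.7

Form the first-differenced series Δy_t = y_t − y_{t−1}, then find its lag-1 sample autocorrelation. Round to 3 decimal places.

First differences Δy: 9.8, -12.0, 8.0, -7.5, 18.0, -18.3, 3.7, 2.5, 4.9, -11.0
Mean of differences = -0.1900
Numerator Σ(Δy_t−Δȳ)(Δy_{t+1}−Δȳ) = -838.2791
Denominator Σ(Δy_t−Δȳ)² = 1183.7690
r_1(Δy) = -838.2791 / 1183.7690 = -0.708

-0.708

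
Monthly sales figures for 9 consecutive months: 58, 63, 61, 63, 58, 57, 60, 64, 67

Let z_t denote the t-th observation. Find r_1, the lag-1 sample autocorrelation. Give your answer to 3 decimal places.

Mean z̄ = (58 + 63 + 61 + 63 + 58 + 57 + 60 + 64 + 67)/9 = 61.2222
Numerator Σ_{t=1}^{8}(z_t−z̄)(z_{t+1}−z̄) = 19.1728
Denominator Σ(z_t−z̄)² = 87.5556
r_1 = 19.1728 / 87.5556 = 0.219

0.219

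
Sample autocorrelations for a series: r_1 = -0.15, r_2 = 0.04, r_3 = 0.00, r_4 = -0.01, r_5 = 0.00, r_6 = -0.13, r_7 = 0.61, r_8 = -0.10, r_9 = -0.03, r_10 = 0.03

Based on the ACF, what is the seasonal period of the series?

The largest autocorrelation is r_7 = 0.61; the remaining lags stay at or below 0.04.
The dominant spike at lag 7 indicates a seasonal period of 7.

7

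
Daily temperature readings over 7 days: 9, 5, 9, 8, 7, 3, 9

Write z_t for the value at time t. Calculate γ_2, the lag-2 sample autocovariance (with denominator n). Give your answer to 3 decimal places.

Mean z̄ = (9 + 5 + 9 + 8 + 7 + 3 + 9)/7 = 7.1429
Σ_{t=1}^{5}(z_t−z̄)(z_{t+2}−z̄) = -2.4694
γ_2 = -2.4694 / 7 = -0.353

-0.353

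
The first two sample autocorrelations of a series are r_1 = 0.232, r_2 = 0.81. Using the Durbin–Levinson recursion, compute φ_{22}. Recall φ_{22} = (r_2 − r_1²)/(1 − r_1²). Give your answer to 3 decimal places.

0.799

φ_{22} = (r_2 − r_1²) / (1 − r_1²)
r_1² = (0.232)² = 0.053824
Numerator = 0.81 − 0.0538 = 0.7562; denominator = 1 − 0.0538 = 0.9462
φ_{22} = 0.7562 / 0.9462 = 0.799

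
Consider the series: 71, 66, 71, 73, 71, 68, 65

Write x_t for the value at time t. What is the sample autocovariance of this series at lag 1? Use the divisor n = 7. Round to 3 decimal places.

Mean x̄ = (71 + 66 + 71 + 73 + 71 + 68 + 65)/7 = 69.2857
Σ_{t=1}^{6}(x_t−x̄)(x_{t+1}−x̄) = 4.7755
γ_1 = 4.7755 / 7 = 0.682

0.682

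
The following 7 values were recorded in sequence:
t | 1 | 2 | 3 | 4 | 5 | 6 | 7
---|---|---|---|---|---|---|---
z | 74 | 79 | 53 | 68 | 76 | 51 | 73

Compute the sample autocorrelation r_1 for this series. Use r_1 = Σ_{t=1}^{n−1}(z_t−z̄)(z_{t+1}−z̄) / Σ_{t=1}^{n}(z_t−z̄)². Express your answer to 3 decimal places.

Mean z̄ = (74 + 79 + 53 + 68 + 76 + 51 + 73)/7 = 67.7143
Deviations from mean: 6.2857, 11.2857, -14.7143, 0.2857, 8.2857, -16.7143, 5.2857
Numerator Σ_{t=1}^{6}(z_t−z̄)(z_{t+1}−z̄) = -323.7959
Denominator Σ(z_t−z̄)² = 759.4286
r_1 = -323.7959 / 759.4286 = -0.426

-0.426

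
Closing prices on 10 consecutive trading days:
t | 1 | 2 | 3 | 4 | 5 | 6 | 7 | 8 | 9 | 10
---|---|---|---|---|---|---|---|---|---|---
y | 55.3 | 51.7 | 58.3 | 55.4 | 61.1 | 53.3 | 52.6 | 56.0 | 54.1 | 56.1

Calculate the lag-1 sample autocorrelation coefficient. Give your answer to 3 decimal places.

Mean ȳ = (55.3 + 51.7 + 58.3 + 55.4 + 61.1 + 53.3 + 52.6 + 56.0 + 54.1 + 56.1)/10 = 55.3900
Numerator Σ_{t=1}^{9}(y_t−ȳ)(y_{t+1}−ȳ) = -19.8271
Denominator Σ(y_t−ȳ)² = 69.3890
r_1 = -19.8271 / 69.3890 = -0.286

-0.286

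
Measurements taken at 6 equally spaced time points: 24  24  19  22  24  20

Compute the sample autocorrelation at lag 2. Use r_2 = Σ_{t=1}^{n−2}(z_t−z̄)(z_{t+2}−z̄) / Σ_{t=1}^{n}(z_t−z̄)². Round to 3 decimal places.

-0.465

Mean z̄ = (24 + 24 + 19 + 22 + 24 + 20)/6 = 22.1667
Deviations from mean: 1.8333, 1.8333, -3.1667, -0.1667, 1.8333, -2.1667
Numerator Σ_{t=1}^{4}(z_t−z̄)(z_{t+2}−z̄) = -11.5556
Denominator Σ(z_t−z̄)² = 24.8333
r_2 = -11.5556 / 24.8333 = -0.465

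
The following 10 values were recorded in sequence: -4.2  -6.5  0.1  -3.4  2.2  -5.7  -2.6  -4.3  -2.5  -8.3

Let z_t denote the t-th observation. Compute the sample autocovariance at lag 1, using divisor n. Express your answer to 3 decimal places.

Mean z̄ = (-4.2 − 6.5 + 0.1 − 3.4 + 2.2 − 5.7 − 2.6 − 4.3 − 2.5 − 8.3)/10 = -3.5200
Σ_{t=1}^{9}(z_t−z̄)(z_{t+1}−z̄) = -28.5044
γ_1 = -28.5044 / 10 = -2.850

-2.850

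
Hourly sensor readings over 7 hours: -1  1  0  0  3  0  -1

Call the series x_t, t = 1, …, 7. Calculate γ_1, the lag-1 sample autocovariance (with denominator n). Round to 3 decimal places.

-0.318

Mean x̄ = (-1 + 1 + 0 + 0 + 3 + 0 − 1)/7 = 0.2857
Σ_{t=1}^{6}(x_t−x̄)(x_{t+1}−x̄) = -2.2245
γ_1 = -2.2245 / 7 = -0.318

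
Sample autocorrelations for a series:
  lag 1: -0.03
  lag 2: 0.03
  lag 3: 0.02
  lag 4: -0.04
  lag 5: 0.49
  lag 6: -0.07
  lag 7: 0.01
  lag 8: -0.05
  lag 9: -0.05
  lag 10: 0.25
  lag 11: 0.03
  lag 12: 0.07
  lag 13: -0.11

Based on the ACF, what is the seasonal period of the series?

5

The largest autocorrelation is r_5 = 0.49, with a weaker echo at lag 10 (0.25); the remaining lags stay at or below 0.07.
The dominant spike at lag 5 indicates a seasonal period of 5.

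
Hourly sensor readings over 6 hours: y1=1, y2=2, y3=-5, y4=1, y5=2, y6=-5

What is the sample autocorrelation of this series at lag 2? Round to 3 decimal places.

-0.376

Mean ȳ = (1 + 2 − 5 + 1 + 2 − 5)/6 = -0.6667
Numerator Σ_{t=1}^{4}(y_t−ȳ)(y_{t+2}−ȳ) = -21.5556
Denominator Σ(y_t−ȳ)² = 57.3333
r_2 = -21.5556 / 57.3333 = -0.376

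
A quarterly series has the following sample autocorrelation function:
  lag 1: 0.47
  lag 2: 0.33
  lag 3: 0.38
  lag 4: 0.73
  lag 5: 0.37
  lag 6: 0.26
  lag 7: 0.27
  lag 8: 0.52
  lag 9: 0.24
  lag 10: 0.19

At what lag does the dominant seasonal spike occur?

The largest autocorrelation is r_4 = 0.73, with a weaker echo at lag 8 (0.52); the remaining lags stay at or below 0.47. The elevated value at lag 1 (0.47), dropping to 0.33 at lag 2, reflects decaying short-term dependence rather than seasonality.
The dominant spike at lag 4 indicates a seasonal period of 4.

4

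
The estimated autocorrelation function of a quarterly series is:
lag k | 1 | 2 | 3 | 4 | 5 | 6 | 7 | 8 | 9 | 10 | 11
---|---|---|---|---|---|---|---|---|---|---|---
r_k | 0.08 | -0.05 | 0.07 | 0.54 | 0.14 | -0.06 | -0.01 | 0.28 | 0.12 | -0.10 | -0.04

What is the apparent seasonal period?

4

The largest autocorrelation is r_4 = 0.54, with a weaker echo at lag 8 (0.28); the remaining lags stay at or below 0.14.
The dominant spike at lag 4 indicates a seasonal period of 4.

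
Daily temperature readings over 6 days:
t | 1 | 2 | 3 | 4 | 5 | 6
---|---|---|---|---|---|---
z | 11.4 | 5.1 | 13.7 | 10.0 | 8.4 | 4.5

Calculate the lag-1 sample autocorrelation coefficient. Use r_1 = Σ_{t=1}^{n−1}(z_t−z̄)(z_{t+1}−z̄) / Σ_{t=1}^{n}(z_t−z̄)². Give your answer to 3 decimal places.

Mean z̄ = (11.4 + 5.1 + 13.7 + 10.0 + 8.4 + 4.5)/6 = 8.8500
Deviations from mean: 2.5500, -3.7500, 4.8500, 1.1500, -0.4500, -4.3500
Σ(z_t−z̄)(z_{t+1}−z̄) = (-9.5625) + (-18.1875) + (5.5775) + (-0.5175) + (1.9575) = -20.7325
Denominator Σ(z_t−z̄)² = 64.5350
r_1 = -20.7325 / 64.5350 = -0.321

-0.321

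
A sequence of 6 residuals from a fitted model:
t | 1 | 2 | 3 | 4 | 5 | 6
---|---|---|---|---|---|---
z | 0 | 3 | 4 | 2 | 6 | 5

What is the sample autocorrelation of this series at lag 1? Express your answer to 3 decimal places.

0.038

Mean z̄ = (0 + 3 + 4 + 2 + 6 + 5)/6 = 3.3333
Deviations from mean: -3.3333, -0.3333, 0.6667, -1.3333, 2.6667, 1.6667
Σ(z_t−z̄)(z_{t+1}−z̄) = (1.1111) + (-0.2222) + (-0.8889) + (-3.5556) + (4.4444) = 0.8889
Denominator Σ(z_t−z̄)² = 23.3333
r_1 = 0.8889 / 23.3333 = 0.038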